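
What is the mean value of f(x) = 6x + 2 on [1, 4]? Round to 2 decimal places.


Average value = 1/(b-a) * integral from a to b of f(x) dx
First compute the integral of 6x + 2:
F(x) = 3x^2 + 2x
F(4) = 3 * 16 + 2 * 4 = 56
F(1) = 3 * 1 + 2 * 1 = 5
Integral = 56 - 5 = 51
Average = 51 / (4 - 1) = 51 / 3
= 17 = 17.00

17.00


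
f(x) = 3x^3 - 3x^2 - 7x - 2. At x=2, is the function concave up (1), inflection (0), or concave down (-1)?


Concavity is determined by the sign of f''(x).
f(x) = 3x^3 - 3x^2 - 7x - 2
f'(x) = 9x^2 - 6x - 7
f''(x) = 18x - 6
f''(2) = 18 * 2 - 6
= 36 - 6
= 30
Since f''(2) > 0, the function is concave up (1)

1


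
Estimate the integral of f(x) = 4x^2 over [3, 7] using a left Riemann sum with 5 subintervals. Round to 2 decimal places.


Left Riemann sum uses left endpoints of each subinterval.
Interval: [3, 7], n = 5
dx = (7 - 3) / 5 = 4/5
Left endpoints: [3, 19/5, 23/5, 27/5, 31/5]
f values: [36, 1444/25, 2116/25, 2916/25, 3844/25]
Sum = dx * (sum of f values)
= 4/5 * 2244/5
= 8976/25 = 359.04

359.04


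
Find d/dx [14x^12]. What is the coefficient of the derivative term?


We apply the power rule: d/dx [ax^n] = a*n * x^(n-1)
d/dx [14x^12]
= 14 * 12 * x^(12-1)
= 168x^11
The coefficient is 168

168


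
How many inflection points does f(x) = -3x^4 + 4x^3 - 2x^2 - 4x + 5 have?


Inflection points occur where f''(x) = 0 and concavity changes.
f(x) = -3x^4 + 4x^3 - 2x^2 - 4x + 5
f'(x) = -12x^3 + 12x^2 - 4x - 4
f''(x) = -36x^2 + 24x - 4
This is a quadratic in x. Use the discriminant to count real roots.
Discriminant = (24)^2 - 4 * (-36) * (-4)
= 576 - 576
= 0
Since discriminant = 0, f''(x) = 0 has a single repeated root.
At a repeated root the quadratic f''(x) touches zero but does not change sign, so concavity does not change.
Number of inflection points: 0

0


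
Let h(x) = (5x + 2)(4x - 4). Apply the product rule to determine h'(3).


Let u(x) = 5x + 2 and v(x) = 4x - 4
u'(x) = 5
v'(x) = 4
Product rule: h'(x) = u'(x)*v(x) + u(x)*v'(x)
= 5 * (4x - 4) + (5x + 2) * 4
At x = 3:
u(3) = 5 * 3 + 2 = 17
v(3) = 4 * 3 - 4 = 8
h'(3) = 5 * 8 + 17 * 4
= 40 + 68
= 108

108


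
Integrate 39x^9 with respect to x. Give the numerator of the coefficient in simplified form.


Apply the power rule for integration:
integral of ax^n dx = a/(n+1) * x^(n+1) + C
integral of 39x^9 dx
= 39/10 * x^10 + C
The coefficient in lowest terms is 39/10, and its numerator is 39

39


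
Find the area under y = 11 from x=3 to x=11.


The area under a constant function y = 11 is a rectangle.
Width = 11 - 3 = 8
Height = 11
Area = width * height
= 8 * 11
= 88

88


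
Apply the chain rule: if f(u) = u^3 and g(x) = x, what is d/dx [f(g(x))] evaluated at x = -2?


Using the chain rule: (f(g(x)))' = f'(g(x)) * g'(x)
First, find g(-2):
g(-2) = 1 * (-2) + 0 = -2
Next, f'(u) = 3u^2
And g'(x) = 1
So f'(g(-2)) * g'(-2)
= 3 * (-2)^2 * 1
= 3 * 4 * 1
= 12

12


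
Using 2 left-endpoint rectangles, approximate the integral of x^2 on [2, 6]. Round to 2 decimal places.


Left Riemann sum uses left endpoints of each subinterval.
Interval: [2, 6], n = 2
dx = (6 - 2) / 2 = 2
Left endpoints: [2, 4]
f values: [4, 16]
Sum = dx * (sum of f values)
= 2 * 20
= 40 = 40.00

40.00


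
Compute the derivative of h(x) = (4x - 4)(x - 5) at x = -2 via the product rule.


Let u(x) = 4x - 4 and v(x) = x - 5
u'(x) = 4
v'(x) = 1
Product rule: h'(x) = u'(x)*v(x) + u(x)*v'(x)
= 4 * (x - 5) + (4x - 4) * 1
At x = -2:
u(-2) = 4 * (-2) - 4 = -12
v(-2) = 1 * (-2) - 5 = -7
h'(-2) = 4 * (-7) + (-12) * 1
= -28 - 12
= -40

-40


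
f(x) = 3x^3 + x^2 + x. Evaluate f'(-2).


Differentiate f(x) = 3x^3 + x^2 + x term by term:
f'(x) = 9x^2 + 2x + 1
Substitute x = -2:
f'(-2) = 9 * (-2)^2 + 2 * (-2) + 1
= 36 - 4 + 1
= 33

33


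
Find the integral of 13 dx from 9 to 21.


The integral of a constant k over [a, b] equals k * (b - a).
integral from 9 to 21 of 13 dx
= 13 * (21 - 9)
= 13 * 12
= 156

156


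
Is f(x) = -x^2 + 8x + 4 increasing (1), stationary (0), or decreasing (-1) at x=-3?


Compute f'(x) to determine behavior:
f'(x) = -2x + 8
f'(-3) = -2 * (-3) + 8
= 6 + 8
= 14
Since f'(-3) > 0, the function is increasing (1)

1


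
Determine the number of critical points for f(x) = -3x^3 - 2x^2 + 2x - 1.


Find where f'(x) = 0:
f(x) = -3x^3 - 2x^2 + 2x - 1
f'(x) = -9x^2 - 4x + 2
This is a quadratic in x. Use the discriminant to count real roots.
Discriminant = (-4)^2 - 4 * (-9) * 2
= 16 - (-72)
= 88
Since discriminant > 0, f'(x) = 0 has 2 real solutions.
Number of critical points: 2

2


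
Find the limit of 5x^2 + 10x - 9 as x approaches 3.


Since polynomials are continuous, we use direct substitution.
lim(x->3) of 5x^2 + 10x - 9
= 5 * 3^2 + 10 * 3 - 9
= 45 + 30 - 9
= 66

66


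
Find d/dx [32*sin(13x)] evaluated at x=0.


Apply the chain rule to differentiate 32*sin(13x):
d/dx [32*sin(13x)]
= 32 * cos(13x) * d/dx(13x)
= 32 * 13 * cos(13x)
= 416 * cos(13x)
Evaluate at x = 0:
= 416 * cos(0)
= 416 * 1
= 416

416


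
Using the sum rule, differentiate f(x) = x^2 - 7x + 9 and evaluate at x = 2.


Differentiate term by term using power and sum rules:
f(x) = x^2 - 7x + 9
f'(x) = 2x - 7
Substitute x = 2:
f'(2) = 2 * 2 - 7
= 4 - 7
= -3

-3


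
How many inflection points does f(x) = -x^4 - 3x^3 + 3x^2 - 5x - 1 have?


Inflection points occur where f''(x) = 0 and concavity changes.
f(x) = -x^4 - 3x^3 + 3x^2 - 5x - 1
f'(x) = -4x^3 - 9x^2 + 6x - 5
f''(x) = -12x^2 - 18x + 6
This is a quadratic in x. Use the discriminant to count real roots.
Discriminant = (-18)^2 - 4 * (-12) * 6
= 324 - (-288)
= 612
Since discriminant > 0, f''(x) = 0 has 2 distinct real solutions.
A quadratic with two distinct real roots changes sign at each root, so concavity changes at both.
Number of inflection points: 2

2


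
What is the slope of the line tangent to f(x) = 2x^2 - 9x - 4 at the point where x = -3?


The slope of the tangent line equals f'(x) at the point.
f(x) = 2x^2 - 9x - 4
f'(x) = 4x - 9
At x = -3:
f'(-3) = 4 * (-3) - 9
= -12 - 9
= -21

-21


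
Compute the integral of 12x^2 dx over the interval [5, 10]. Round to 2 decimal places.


Find the antiderivative of 12x^2:
F(x) = 12/3 * x^3
Apply the Fundamental Theorem of Calculus:
F(10) - F(5)
= 12/3 * 10^3 - 12/3 * 5^3
= 12/3 * (1000 - 125)
= 12/3 * 875
= 3500 = 3500.00

3500.00


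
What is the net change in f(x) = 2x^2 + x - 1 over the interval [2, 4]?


Net change = f(b) - f(a)
f(x) = 2x^2 + x - 1
Compute f(4):
f(4) = 2 * 4^2 + 1 * 4 - 1
= 32 + 4 - 1
= 35
Compute f(2):
f(2) = 2 * 2^2 + 1 * 2 - 1
= 8 + 2 - 1
= 9
Net change = 35 - 9 = 26

26


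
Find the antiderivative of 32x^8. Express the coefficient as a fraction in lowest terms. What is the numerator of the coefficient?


Apply the power rule for integration:
integral of ax^n dx = a/(n+1) * x^(n+1) + C
integral of 32x^8 dx
= 32/9 * x^9 + C
The coefficient in lowest terms is 32/9, and its numerator is 32

32


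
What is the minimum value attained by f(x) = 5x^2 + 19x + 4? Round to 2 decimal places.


For a quadratic f(x) = ax^2 + bx + c with a > 0, the minimum is at the vertex.
Vertex x-coordinate: x = -b/(2a)
x = -(19) / (2 * 5)
x = -19/10
Substitute back to find the minimum value:
f(-19/10) = 5 * (-19/10)^2 + 19 * (-19/10) + 4
= 361/20 - 361/10 + 4
= -281/20 = -14.05

-14.05


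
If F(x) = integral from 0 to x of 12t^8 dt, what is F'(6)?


By the Fundamental Theorem of Calculus (Part 1):
If F(x) = integral from 0 to x of f(t) dt, then F'(x) = f(x)
Here f(t) = 12t^8
So F'(x) = 12x^8
Evaluate at x = 6:
F'(6) = 12 * 6^8
= 12 * 1679616
= 20155392

20155392


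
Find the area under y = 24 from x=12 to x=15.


The area under a constant function y = 24 is a rectangle.
Width = 15 - 12 = 3
Height = 24
Area = width * height
= 3 * 24
= 72

72


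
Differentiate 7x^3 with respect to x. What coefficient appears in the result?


We apply the power rule: d/dx [ax^n] = a*n * x^(n-1)
d/dx [7x^3]
= 7 * 3 * x^(3-1)
= 21x^2
The coefficient is 21

21


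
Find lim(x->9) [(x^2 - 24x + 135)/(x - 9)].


Direct substitution gives 0/0, so we factor the numerator.
Factor: (x^2 - 24x + 135) = (x - 9)(x - 15)
Cancel the common factor (x - 9):
(x^2 - 24x + 135)/(x - 9) = (x - 15)
Now substitute x = 9:
= (9) - (15) = -6

-6


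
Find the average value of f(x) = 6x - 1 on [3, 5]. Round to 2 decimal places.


Average value = 1/(b-a) * integral from a to b of f(x) dx
First compute the integral of 6x - 1:
F(x) = 3x^2 - x
F(5) = 3 * 25 - 1 * 5 = 70
F(3) = 3 * 9 - 1 * 3 = 24
Integral = 70 - 24 = 46
Average = 46 / (5 - 3) = 46 / 2
= 23 = 23.00

23.00


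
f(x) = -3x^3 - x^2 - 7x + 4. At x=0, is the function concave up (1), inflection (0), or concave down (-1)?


Concavity is determined by the sign of f''(x).
f(x) = -3x^3 - x^2 - 7x + 4
f'(x) = -9x^2 - 2x - 7
f''(x) = -18x - 2
f''(0) = -18 * 0 - 2
= 0 - 2
= -2
Since f''(0) < 0, the function is concave down (-1)

-1


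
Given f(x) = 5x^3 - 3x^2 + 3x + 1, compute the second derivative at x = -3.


First derivative:
f'(x) = 15x^2 - 6x + 3
Second derivative:
f''(x) = 30x - 6
Substitute x = -3:
f''(-3) = 30 * (-3) - 6
= -90 - 6
= -96

-96


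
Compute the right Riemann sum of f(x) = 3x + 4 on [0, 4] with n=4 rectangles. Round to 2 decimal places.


Right Riemann sum uses right endpoints of each subinterval.
Interval: [0, 4], n = 4
dx = (4 - 0) / 4 = 1
Right endpoints: [1, 2, 3, 4]
f values: [7, 10, 13, 16]
Sum = dx * (sum of f values)
= 1 * 46
= 46 = 46.00

46.00


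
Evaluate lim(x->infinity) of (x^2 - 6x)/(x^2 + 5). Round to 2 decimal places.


For limits at infinity with equal-degree polynomials,
we compare leading coefficients.
Numerator leading term: x^2
Denominator leading term: x^2
Divide both by x^2:
lim = (1 - 6/x) / (1 + 5/x^2)
As x -> infinity, the 1/x and 1/x^2 terms vanish:
= 1/1 = 1 = 1.00

1.00


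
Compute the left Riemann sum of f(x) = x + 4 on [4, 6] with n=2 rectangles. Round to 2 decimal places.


Left Riemann sum uses left endpoints of each subinterval.
Interval: [4, 6], n = 2
dx = (6 - 4) / 2 = 1
Left endpoints: [4, 5]
f values: [8, 9]
Sum = dx * (sum of f values)
= 1 * 17
= 17 = 17.00

17.00


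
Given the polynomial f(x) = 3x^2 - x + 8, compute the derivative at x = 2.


Differentiate term by term using power and sum rules:
f(x) = 3x^2 - x + 8
f'(x) = 6x - 1
Substitute x = 2:
f'(2) = 6 * 2 - 1
= 12 - 1
= 11

11


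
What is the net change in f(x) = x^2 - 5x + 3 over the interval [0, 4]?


Net change = f(b) - f(a)
f(x) = x^2 - 5x + 3
Compute f(4):
f(4) = 1 * 4^2 - 5 * 4 + 3
= 16 - 20 + 3
= -1
Compute f(0):
f(0) = 1 * 0^2 - 5 * 0 + 3
= 0 + 0 + 3
= 3
Net change = -1 - 3 = -4

-4


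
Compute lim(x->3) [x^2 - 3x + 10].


Since polynomials are continuous, we use direct substitution.
lim(x->3) of x^2 - 3x + 10
= 1 * 3^2 - 3 * 3 + 10
= 9 - 9 + 10
= 10

10


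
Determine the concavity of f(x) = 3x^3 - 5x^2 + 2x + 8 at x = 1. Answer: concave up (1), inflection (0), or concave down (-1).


Concavity is determined by the sign of f''(x).
f(x) = 3x^3 - 5x^2 + 2x + 8
f'(x) = 9x^2 - 10x + 2
f''(x) = 18x - 10
f''(1) = 18 * 1 - 10
= 18 - 10
= 8
Since f''(1) > 0, the function is concave up (1)

1


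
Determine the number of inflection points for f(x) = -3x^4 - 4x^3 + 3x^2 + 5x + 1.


Inflection points occur where f''(x) = 0 and concavity changes.
f(x) = -3x^4 - 4x^3 + 3x^2 + 5x + 1
f'(x) = -12x^3 - 12x^2 + 6x + 5
f''(x) = -36x^2 - 24x + 6
This is a quadratic in x. Use the discriminant to count real roots.
Discriminant = (-24)^2 - 4 * (-36) * 6
= 576 - (-864)
= 1440
Since discriminant > 0, f''(x) = 0 has 2 distinct real solutions.
A quadratic with two distinct real roots changes sign at each root, so concavity changes at both.
Number of inflection points: 2

2


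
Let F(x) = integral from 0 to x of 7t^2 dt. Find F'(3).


By the Fundamental Theorem of Calculus (Part 1):
If F(x) = integral from 0 to x of f(t) dt, then F'(x) = f(x)
Here f(t) = 7t^2
So F'(x) = 7x^2
Evaluate at x = 3:
F'(3) = 7 * 3^2
= 7 * 9
= 63

63


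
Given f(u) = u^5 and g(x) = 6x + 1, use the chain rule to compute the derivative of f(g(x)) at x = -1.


Using the chain rule: (f(g(x)))' = f'(g(x)) * g'(x)
First, find g(-1):
g(-1) = 6 * (-1) + 1 = -5
Next, f'(u) = 5u^4
And g'(x) = 6
So f'(g(-1)) * g'(-1)
= 5 * (-5)^4 * 6
= 5 * 625 * 6
= 18750

18750


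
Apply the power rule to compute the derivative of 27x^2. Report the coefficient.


We apply the power rule: d/dx [ax^n] = a*n * x^(n-1)
d/dx [27x^2]
= 27 * 2 * x^(2-1)
= 54x
The coefficient is 54

54


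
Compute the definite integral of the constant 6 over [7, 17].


The integral of a constant k over [a, b] equals k * (b - a).
integral from 7 to 17 of 6 dx
= 6 * (17 - 7)
= 6 * 10
= 60

60


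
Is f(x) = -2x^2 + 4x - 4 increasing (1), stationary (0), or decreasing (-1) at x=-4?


Compute f'(x) to determine behavior:
f'(x) = -4x + 4
f'(-4) = -4 * (-4) + 4
= 16 + 4
= 20
Since f'(-4) > 0, the function is increasing (1)

1


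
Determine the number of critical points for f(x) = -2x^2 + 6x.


Find where f'(x) = 0:
f'(x) = -4x + 6
Set f'(x) = 0:
-4x + 6 = 0
x = -6 / (-4) = 3/2
This is a linear equation in x, so there is exactly one solution.
Number of critical points: 1

1


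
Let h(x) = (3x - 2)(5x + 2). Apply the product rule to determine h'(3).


Let u(x) = 3x - 2 and v(x) = 5x + 2
u'(x) = 3
v'(x) = 5
Product rule: h'(x) = u'(x)*v(x) + u(x)*v'(x)
= 3 * (5x + 2) + (3x - 2) * 5
At x = 3:
u(3) = 3 * 3 - 2 = 7
v(3) = 5 * 3 + 2 = 17
h'(3) = 3 * 17 + 7 * 5
= 51 + 35
= 86

86


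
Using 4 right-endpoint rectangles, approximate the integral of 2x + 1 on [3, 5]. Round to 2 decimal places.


Right Riemann sum uses right endpoints of each subinterval.
Interval: [3, 5], n = 4
dx = (5 - 3) / 4 = 1/2
Right endpoints: [7/2, 4, 9/2, 5]
f values: [8, 9, 10, 11]
Sum = dx * (sum of f values)
= 1/2 * 38
= 19 = 19.00

19.00


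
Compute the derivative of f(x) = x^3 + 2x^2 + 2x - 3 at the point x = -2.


Differentiate f(x) = x^3 + 2x^2 + 2x - 3 term by term:
f'(x) = 3x^2 + 4x + 2
Substitute x = -2:
f'(-2) = 3 * (-2)^2 + 4 * (-2) + 2
= 12 - 8 + 2
= 6

6


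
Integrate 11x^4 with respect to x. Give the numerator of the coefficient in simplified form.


Apply the power rule for integration:
integral of ax^n dx = a/(n+1) * x^(n+1) + C
integral of 11x^4 dx
= 11/5 * x^5 + C
The coefficient in lowest terms is 11/5, and its numerator is 11

11


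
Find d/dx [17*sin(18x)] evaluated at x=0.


Apply the chain rule to differentiate 17*sin(18x):
d/dx [17*sin(18x)]
= 17 * cos(18x) * d/dx(18x)
= 17 * 18 * cos(18x)
= 306 * cos(18x)
Evaluate at x = 0:
= 306 * cos(0)
= 306 * 1
= 306

306


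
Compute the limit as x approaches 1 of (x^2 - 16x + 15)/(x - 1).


Direct substitution gives 0/0, so we factor the numerator.
Factor: (x^2 - 16x + 15) = (x - 1)(x - 15)
Cancel the common factor (x - 1):
(x^2 - 16x + 15)/(x - 1) = (x - 15)
Now substitute x = 1:
= (1) - (15) = -14

-14


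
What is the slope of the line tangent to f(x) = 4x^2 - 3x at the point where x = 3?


The slope of the tangent line equals f'(x) at the point.
f(x) = 4x^2 - 3x
f'(x) = 8x - 3
At x = 3:
f'(3) = 8 * 3 - 3
= 24 - 3
= 21

21


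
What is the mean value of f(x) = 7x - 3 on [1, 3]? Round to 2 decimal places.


Average value = 1/(b-a) * integral from a to b of f(x) dx
First compute the integral of 7x - 3:
F(x) = (7/2)x^2 - 3x
F(3) = 7/2 * 9 - 3 * 3 = 45/2
F(1) = 7/2 * 1 - 3 * 1 = 1/2
Integral = 45/2 - 1/2 = 22
Average = 22 / (3 - 1) = 22 / 2
= 11 = 11.00

11.00


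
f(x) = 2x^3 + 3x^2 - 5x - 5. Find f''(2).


First derivative:
f'(x) = 6x^2 + 6x - 5
Second derivative:
f''(x) = 12x + 6
Substitute x = 2:
f''(2) = 12 * 2 + 6
= 24 + 6
= 30

30


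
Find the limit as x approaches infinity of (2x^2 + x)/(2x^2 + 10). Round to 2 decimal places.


For limits at infinity with equal-degree polynomials,
we compare leading coefficients.
Numerator leading term: 2x^2
Denominator leading term: 2x^2
Divide both by x^2:
lim = (2 + 1/x) / (2 + 10/x^2)
As x -> infinity, the 1/x and 1/x^2 terms vanish:
= 2/2 = 1 = 1.00

1.00


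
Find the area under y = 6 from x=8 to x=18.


The area under a constant function y = 6 is a rectangle.
Width = 18 - 8 = 10
Height = 6
Area = width * height
= 10 * 6
= 60

60


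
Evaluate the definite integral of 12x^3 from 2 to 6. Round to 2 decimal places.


Find the antiderivative of 12x^3:
F(x) = 12/4 * x^4
Apply the Fundamental Theorem of Calculus:
F(6) - F(2)
= 12/4 * 6^4 - 12/4 * 2^4
= 12/4 * (1296 - 16)
= 12/4 * 1280
= 3840 = 3840.00

3840.00


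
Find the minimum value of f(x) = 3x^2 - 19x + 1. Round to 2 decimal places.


For a quadratic f(x) = ax^2 + bx + c with a > 0, the minimum is at the vertex.
Vertex x-coordinate: x = -b/(2a)
x = -(-19) / (2 * 3)
x = 19/6
Substitute back to find the minimum value:
f(19/6) = 3 * (19/6)^2 - 19 * (19/6) + 1
= 361/12 - 361/6 + 1
= -349/12 ≈ -29.08

-29.08


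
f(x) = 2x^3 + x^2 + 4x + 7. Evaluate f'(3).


Differentiate f(x) = 2x^3 + x^2 + 4x + 7 term by term:
f'(x) = 6x^2 + 2x + 4
Substitute x = 3:
f'(3) = 6 * 3^2 + 2 * 3 + 4
= 54 + 6 + 4
= 64

64


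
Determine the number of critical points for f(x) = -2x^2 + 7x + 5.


Find where f'(x) = 0:
f'(x) = -4x + 7
Set f'(x) = 0:
-4x + 7 = 0
x = -7 / (-4) = 7/4
This is a linear equation in x, so there is exactly one solution.
Number of critical points: 1

1


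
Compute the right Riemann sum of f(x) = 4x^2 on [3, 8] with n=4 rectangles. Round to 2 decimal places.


Right Riemann sum uses right endpoints of each subinterval.
Interval: [3, 8], n = 4
dx = (8 - 3) / 4 = 5/4
Right endpoints: [17/4, 11/2, 27/4, 8]
f values: [289/4, 121, 729/4, 256]
Sum = dx * (sum of f values)
= 5/4 * 1263/2
= 6315/8 ≈ 789.38

789.38


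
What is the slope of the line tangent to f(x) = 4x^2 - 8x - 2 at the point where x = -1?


The slope of the tangent line equals f'(x) at the point.
f(x) = 4x^2 - 8x - 2
f'(x) = 8x - 8
At x = -1:
f'(-1) = 8 * (-1) - 8
= -8 - 8
= -16

-16


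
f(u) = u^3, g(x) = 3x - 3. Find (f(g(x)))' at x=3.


Using the chain rule: (f(g(x)))' = f'(g(x)) * g'(x)
First, find g(3):
g(3) = 3 * 3 - 3 = 6
Next, f'(u) = 3u^2
And g'(x) = 3
So f'(g(3)) * g'(3)
= 3 * 6^2 * 3
= 3 * 36 * 3
= 324

324


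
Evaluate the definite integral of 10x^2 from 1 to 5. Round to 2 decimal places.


Find the antiderivative of 10x^2:
F(x) = 10/3 * x^3
Apply the Fundamental Theorem of Calculus:
F(5) - F(1)
= 10/3 * 5^3 - 10/3 * 1^3
= 10/3 * (125 - 1)
= 10/3 * 124
= 1240/3 ≈ 413.33

413.33


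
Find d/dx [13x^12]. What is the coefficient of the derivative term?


We apply the power rule: d/dx [ax^n] = a*n * x^(n-1)
d/dx [13x^12]
= 13 * 12 * x^(12-1)
= 156x^11
The coefficient is 156

156


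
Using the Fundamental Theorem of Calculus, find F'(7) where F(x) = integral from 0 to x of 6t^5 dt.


By the Fundamental Theorem of Calculus (Part 1):
If F(x) = integral from 0 to x of f(t) dt, then F'(x) = f(x)
Here f(t) = 6t^5
So F'(x) = 6x^5
Evaluate at x = 7:
F'(7) = 6 * 7^5
= 6 * 16807
= 100842

100842


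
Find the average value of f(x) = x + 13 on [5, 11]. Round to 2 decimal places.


Average value = 1/(b-a) * integral from a to b of f(x) dx
First compute the integral of x + 13:
F(x) = (1/2)x^2 + 13x
F(11) = 1/2 * 121 + 13 * 11 = 407/2
F(5) = 1/2 * 25 + 13 * 5 = 155/2
Integral = 407/2 - 155/2 = 126
Average = 126 / (11 - 5) = 126 / 6
= 21 = 21.00

21.00


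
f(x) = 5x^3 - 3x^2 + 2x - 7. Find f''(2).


First derivative:
f'(x) = 15x^2 - 6x + 2
Second derivative:
f''(x) = 30x - 6
Substitute x = 2:
f''(2) = 30 * 2 - 6
= 60 - 6
= 54

54


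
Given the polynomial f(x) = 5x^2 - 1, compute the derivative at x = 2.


Differentiate term by term using power and sum rules:
f(x) = 5x^2 - 1
f'(x) = 10x
Substitute x = 2:
f'(2) = 10 * 2 + 0
= 20 + 0
= 20

20


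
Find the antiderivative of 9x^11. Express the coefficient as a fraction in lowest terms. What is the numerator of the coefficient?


Apply the power rule for integration:
integral of ax^n dx = a/(n+1) * x^(n+1) + C
integral of 9x^11 dx
= 9/12 * x^12 + C
= 3/4 * x^12 + C
The coefficient in lowest terms is 3/4, and its numerator is 3

3


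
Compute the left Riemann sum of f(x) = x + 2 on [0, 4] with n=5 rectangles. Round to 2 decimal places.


Left Riemann sum uses left endpoints of each subinterval.
Interval: [0, 4], n = 5
dx = (4 - 0) / 5 = 4/5
Left endpoints: [0, 4/5, 8/5, 12/5, 16/5]
f values: [2, 14/5, 18/5, 22/5, 26/5]
Sum = dx * (sum of f values)
= 4/5 * 18
= 72/5 = 14.40

14.40


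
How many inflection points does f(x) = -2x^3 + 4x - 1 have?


Inflection points occur where f''(x) = 0 and concavity changes.
f(x) = -2x^3 + 4x - 1
f'(x) = -6x^2 + 4
f''(x) = -12x
Set f''(x) = 0:
-12x = 0
x = 0 / (-12) = 0
Since f''(x) is linear (degree 1), it changes sign at this point.
Therefore there is exactly 1 inflection point.

1


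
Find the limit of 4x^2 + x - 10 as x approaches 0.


Since polynomials are continuous, we use direct substitution.
lim(x->0) of 4x^2 + x - 10
= 4 * 0^2 + 1 * 0 - 10
= 0 + 0 - 10
= -10

-10


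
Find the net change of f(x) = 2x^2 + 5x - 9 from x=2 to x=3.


Net change = f(b) - f(a)
f(x) = 2x^2 + 5x - 9
Compute f(3):
f(3) = 2 * 3^2 + 5 * 3 - 9
= 18 + 15 - 9
= 24
Compute f(2):
f(2) = 2 * 2^2 + 5 * 2 - 9
= 8 + 10 - 9
= 9
Net change = 24 - 9 = 15

15


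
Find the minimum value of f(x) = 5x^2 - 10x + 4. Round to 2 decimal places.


For a quadratic f(x) = ax^2 + bx + c with a > 0, the minimum is at the vertex.
Vertex x-coordinate: x = -b/(2a)
x = -(-10) / (2 * 5)
x = 10/10 = 1
Substitute back to find the minimum value:
f(1) = 5 * 1^2 - 10 * 1 + 4
= 5 - 10 + 4
= -1 = -1.00

-1.00


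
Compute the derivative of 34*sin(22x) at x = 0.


Apply the chain rule to differentiate 34*sin(22x):
d/dx [34*sin(22x)]
= 34 * cos(22x) * d/dx(22x)
= 34 * 22 * cos(22x)
= 748 * cos(22x)
Evaluate at x = 0:
= 748 * cos(0)
= 748 * 1
= 748

748


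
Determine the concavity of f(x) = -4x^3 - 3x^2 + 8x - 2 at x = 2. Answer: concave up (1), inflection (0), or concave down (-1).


Concavity is determined by the sign of f''(x).
f(x) = -4x^3 - 3x^2 + 8x - 2
f'(x) = -12x^2 - 6x + 8
f''(x) = -24x - 6
f''(2) = -24 * 2 - 6
= -48 - 6
= -54
Since f''(2) < 0, the function is concave down (-1)

-1


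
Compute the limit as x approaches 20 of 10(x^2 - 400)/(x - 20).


Direct substitution gives 0/0, so we factor the numerator.
Factor: 10(x^2 - 400) = 10 * (x - 20)(x + 20)
Cancel the common factor (x - 20):
10(x^2 - 400)/(x - 20) = 10 * (x + 20)
Now substitute x = 20:
= 10 * (20 + 20) = 400

400


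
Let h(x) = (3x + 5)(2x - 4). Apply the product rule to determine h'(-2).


Let u(x) = 3x + 5 and v(x) = 2x - 4
u'(x) = 3
v'(x) = 2
Product rule: h'(x) = u'(x)*v(x) + u(x)*v'(x)
= 3 * (2x - 4) + (3x + 5) * 2
At x = -2:
u(-2) = 3 * (-2) + 5 = -1
v(-2) = 2 * (-2) - 4 = -8
h'(-2) = 3 * (-8) + (-1) * 2
= -24 - 2
= -26

-26


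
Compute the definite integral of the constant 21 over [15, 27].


The integral of a constant k over [a, b] equals k * (b - a).
integral from 15 to 27 of 21 dx
= 21 * (27 - 15)
= 21 * 12
= 252

252


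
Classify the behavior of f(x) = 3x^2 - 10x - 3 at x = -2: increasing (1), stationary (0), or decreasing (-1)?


Compute f'(x) to determine behavior:
f'(x) = 6x - 10
f'(-2) = 6 * (-2) - 10
= -12 - 10
= -22
Since f'(-2) < 0, the function is decreasing (-1)

-1


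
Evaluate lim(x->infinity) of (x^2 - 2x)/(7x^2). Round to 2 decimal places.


For limits at infinity with equal-degree polynomials,
we compare leading coefficients.
Numerator leading term: x^2
Denominator leading term: 7x^2
Divide both by x^2:
lim = (1 - 2/x) / (7)
As x -> infinity, the 1/x and 1/x^2 terms vanish:
= 1/7 ≈ 0.14

0.14


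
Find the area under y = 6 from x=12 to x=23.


The area under a constant function y = 6 is a rectangle.
Width = 23 - 12 = 11
Height = 6
Area = width * height
= 11 * 6
= 66

66


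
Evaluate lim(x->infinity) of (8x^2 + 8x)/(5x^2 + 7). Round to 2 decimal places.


For limits at infinity with equal-degree polynomials,
we compare leading coefficients.
Numerator leading term: 8x^2
Denominator leading term: 5x^2
Divide both by x^2:
lim = (8 + 8/x) / (5 + 7/x^2)
As x -> infinity, the 1/x and 1/x^2 terms vanish:
= 8/5 = 1.60

1.60


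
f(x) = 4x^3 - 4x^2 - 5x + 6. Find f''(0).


First derivative:
f'(x) = 12x^2 - 8x - 5
Second derivative:
f''(x) = 24x - 8
Substitute x = 0:
f''(0) = 24 * 0 - 8
= 0 - 8
= -8

-8


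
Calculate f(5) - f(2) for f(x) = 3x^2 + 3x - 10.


Net change = f(b) - f(a)
f(x) = 3x^2 + 3x - 10
Compute f(5):
f(5) = 3 * 5^2 + 3 * 5 - 10
= 75 + 15 - 10
= 80
Compute f(2):
f(2) = 3 * 2^2 + 3 * 2 - 10
= 12 + 6 - 10
= 8
Net change = 80 - 8 = 72

72


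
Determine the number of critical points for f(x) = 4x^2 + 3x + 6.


Find where f'(x) = 0:
f'(x) = 8x + 3
Set f'(x) = 0:
8x + 3 = 0
x = -3 / 8 = -3/8
This is a linear equation in x, so there is exactly one solution.
Number of critical points: 1

1


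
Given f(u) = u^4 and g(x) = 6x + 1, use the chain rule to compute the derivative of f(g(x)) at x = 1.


Using the chain rule: (f(g(x)))' = f'(g(x)) * g'(x)
First, find g(1):
g(1) = 6 * 1 + 1 = 7
Next, f'(u) = 4u^3
And g'(x) = 6
So f'(g(1)) * g'(1)
= 4 * 7^3 * 6
= 4 * 343 * 6
= 8232

8232


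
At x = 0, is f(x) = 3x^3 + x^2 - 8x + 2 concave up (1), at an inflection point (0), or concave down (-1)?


Concavity is determined by the sign of f''(x).
f(x) = 3x^3 + x^2 - 8x + 2
f'(x) = 9x^2 + 2x - 8
f''(x) = 18x + 2
f''(0) = 18 * 0 + 2
= 0 + 2
= 2
Since f''(0) > 0, the function is concave up (1)

1


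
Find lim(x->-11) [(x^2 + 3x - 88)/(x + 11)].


Direct substitution gives 0/0, so we factor the numerator.
Factor: (x^2 + 3x - 88) = (x + 11)(x - 8)
Cancel the common factor (x + 11):
(x^2 + 3x - 88)/(x + 11) = (x - 8)
Now substitute x = -11:
= (-11) - (8) = -19

-19


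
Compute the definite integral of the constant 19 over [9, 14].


The integral of a constant k over [a, b] equals k * (b - a).
integral from 9 to 14 of 19 dx
= 19 * (14 - 9)
= 19 * 5
= 95

95


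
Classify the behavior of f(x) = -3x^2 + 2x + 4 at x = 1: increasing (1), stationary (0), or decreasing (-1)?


Compute f'(x) to determine behavior:
f'(x) = -6x + 2
f'(1) = -6 * 1 + 2
= -6 + 2
= -4
Since f'(1) < 0, the function is decreasing (-1)

-1


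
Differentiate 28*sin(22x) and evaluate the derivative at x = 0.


Apply the chain rule to differentiate 28*sin(22x):
d/dx [28*sin(22x)]
= 28 * cos(22x) * d/dx(22x)
= 28 * 22 * cos(22x)
= 616 * cos(22x)
Evaluate at x = 0:
= 616 * cos(0)
= 616 * 1
= 616

616


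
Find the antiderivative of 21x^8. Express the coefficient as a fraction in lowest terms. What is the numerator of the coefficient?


Apply the power rule for integration:
integral of ax^n dx = a/(n+1) * x^(n+1) + C
integral of 21x^8 dx
= 21/9 * x^9 + C
= 7/3 * x^9 + C
The coefficient in lowest terms is 7/3, and its numerator is 7

7


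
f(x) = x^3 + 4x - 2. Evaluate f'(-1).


Differentiate f(x) = x^3 + 4x - 2 term by term:
f'(x) = 3x^2 + 4
Substitute x = -1:
f'(-1) = 3 * (-1)^2 + 0 * (-1) + 4
= 3 + 0 + 4
= 7

7


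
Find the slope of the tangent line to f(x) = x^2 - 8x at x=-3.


The slope of the tangent line equals f'(x) at the point.
f(x) = x^2 - 8x
f'(x) = 2x - 8
At x = -3:
f'(-3) = 2 * (-3) - 8
= -6 - 8
= -14

-14


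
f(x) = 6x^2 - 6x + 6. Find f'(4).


Differentiate term by term using power and sum rules:
f(x) = 6x^2 - 6x + 6
f'(x) = 12x - 6
Substitute x = 4:
f'(4) = 12 * 4 - 6
= 48 - 6
= 42

42


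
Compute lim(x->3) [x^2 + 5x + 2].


Since polynomials are continuous, we use direct substitution.
lim(x->3) of x^2 + 5x + 2
= 1 * 3^2 + 5 * 3 + 2
= 9 + 15 + 2
= 26

26


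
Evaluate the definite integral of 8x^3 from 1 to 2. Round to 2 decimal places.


Find the antiderivative of 8x^3:
F(x) = 8/4 * x^4
Apply the Fundamental Theorem of Calculus:
F(2) - F(1)
= 8/4 * 2^4 - 8/4 * 1^4
= 8/4 * (16 - 1)
= 8/4 * 15
= 30 = 30.00

30.00


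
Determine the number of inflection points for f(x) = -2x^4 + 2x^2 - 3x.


Inflection points occur where f''(x) = 0 and concavity changes.
f(x) = -2x^4 + 2x^2 - 3x
f'(x) = -8x^3 + 4x - 3
f''(x) = -24x^2 + 4
This is a quadratic in x. Use the discriminant to count real roots.
Discriminant = (0)^2 - 4 * (-24) * 4
= 0 - (-384)
= 384
Since discriminant > 0, f''(x) = 0 has 2 distinct real solutions.
A quadratic with two distinct real roots changes sign at each root, so concavity changes at both.
Number of inflection points: 2

2


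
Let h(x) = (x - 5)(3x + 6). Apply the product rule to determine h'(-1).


Let u(x) = x - 5 and v(x) = 3x + 6
u'(x) = 1
v'(x) = 3
Product rule: h'(x) = u'(x)*v(x) + u(x)*v'(x)
= 1 * (3x + 6) + (x - 5) * 3
At x = -1:
u(-1) = 1 * (-1) - 5 = -6
v(-1) = 3 * (-1) + 6 = 3
h'(-1) = 1 * 3 + (-6) * 3
= 3 - 18
= -15

-15


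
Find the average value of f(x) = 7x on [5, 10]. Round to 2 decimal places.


Average value = 1/(b-a) * integral from a to b of f(x) dx
First compute the integral of 7x:
F(x) = (7/2)x^2
F(10) = 7/2 * 100 + 0 * 10 = 350
F(5) = 7/2 * 25 + 0 * 5 = 175/2
Integral = 350 - 175/2 = 525/2
Average = (525/2) / (10 - 5) = (525/2) / 5
= 105/2 = 52.50

52.50


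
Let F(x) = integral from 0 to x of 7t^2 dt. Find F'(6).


By the Fundamental Theorem of Calculus (Part 1):
If F(x) = integral from 0 to x of f(t) dt, then F'(x) = f(x)
Here f(t) = 7t^2
So F'(x) = 7x^2
Evaluate at x = 6:
F'(6) = 7 * 6^2
= 7 * 36
= 252

252


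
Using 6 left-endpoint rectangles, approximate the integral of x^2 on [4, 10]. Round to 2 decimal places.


Left Riemann sum uses left endpoints of each subinterval.
Interval: [4, 10], n = 6
dx = (10 - 4) / 6 = 1
Left endpoints: [4, 5, 6, 7, 8, 9]
f values: [16, 25, 36, 49, 64, 81]
Sum = dx * (sum of f values)
= 1 * 271
= 271 = 271.00

271.00


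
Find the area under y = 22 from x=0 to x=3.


The area under a constant function y = 22 is a rectangle.
Width = 3 - 0 = 3
Height = 22
Area = width * height
= 3 * 22
= 66

66


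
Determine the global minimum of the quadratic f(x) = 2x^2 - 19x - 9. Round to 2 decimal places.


For a quadratic f(x) = ax^2 + bx + c with a > 0, the minimum is at the vertex.
Vertex x-coordinate: x = -b/(2a)
x = -(-19) / (2 * 2)
x = 19/4
Substitute back to find the minimum value:
f(19/4) = 2 * (19/4)^2 - 19 * (19/4) - 9
= 361/8 - 361/4 - 9
= -433/8 ≈ -54.13

-54.13


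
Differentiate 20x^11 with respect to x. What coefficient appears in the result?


We apply the power rule: d/dx [ax^n] = a*n * x^(n-1)
d/dx [20x^11]
= 20 * 11 * x^(11-1)
= 220x^10
The coefficient is 220

220


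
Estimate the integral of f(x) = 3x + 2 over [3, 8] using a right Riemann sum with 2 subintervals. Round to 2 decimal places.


Right Riemann sum uses right endpoints of each subinterval.
Interval: [3, 8], n = 2
dx = (8 - 3) / 2 = 5/2
Right endpoints: [11/2, 8]
f values: [37/2, 26]
Sum = dx * (sum of f values)
= 5/2 * 89/2
= 445/4 = 111.25

111.25


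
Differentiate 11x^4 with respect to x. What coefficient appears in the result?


We apply the power rule: d/dx [ax^n] = a*n * x^(n-1)
d/dx [11x^4]
= 11 * 4 * x^(4-1)
= 44x^3
The coefficient is 44

44


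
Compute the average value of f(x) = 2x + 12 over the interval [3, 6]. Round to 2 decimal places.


Average value = 1/(b-a) * integral from a to b of f(x) dx
First compute the integral of 2x + 12:
F(x) = x^2 + 12x
F(6) = 1 * 36 + 12 * 6 = 108
F(3) = 1 * 9 + 12 * 3 = 45
Integral = 108 - 45 = 63
Average = 63 / (6 - 3) = 63 / 3
= 21 = 21.00

21.00


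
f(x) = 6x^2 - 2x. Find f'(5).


Differentiate term by term using power and sum rules:
f(x) = 6x^2 - 2x
f'(x) = 12x - 2
Substitute x = 5:
f'(5) = 12 * 5 - 2
= 60 - 2
= 58

58


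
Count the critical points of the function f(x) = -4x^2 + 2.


Find where f'(x) = 0:
f'(x) = -8x
Set f'(x) = 0:
-8x = 0
x = 0 / (-8) = 0
This is a linear equation in x, so there is exactly one solution.
Number of critical points: 1

1


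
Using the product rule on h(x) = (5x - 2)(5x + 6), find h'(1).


Let u(x) = 5x - 2 and v(x) = 5x + 6
u'(x) = 5
v'(x) = 5
Product rule: h'(x) = u'(x)*v(x) + u(x)*v'(x)
= 5 * (5x + 6) + (5x - 2) * 5
At x = 1:
u(1) = 5 * 1 - 2 = 3
v(1) = 5 * 1 + 6 = 11
h'(1) = 5 * 11 + 3 * 5
= 55 + 15
= 70

70


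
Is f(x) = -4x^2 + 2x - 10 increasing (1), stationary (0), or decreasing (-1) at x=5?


Compute f'(x) to determine behavior:
f'(x) = -8x + 2
f'(5) = -8 * 5 + 2
= -40 + 2
= -38
Since f'(5) < 0, the function is decreasing (-1)

-1


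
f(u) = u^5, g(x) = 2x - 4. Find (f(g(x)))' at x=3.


Using the chain rule: (f(g(x)))' = f'(g(x)) * g'(x)
First, find g(3):
g(3) = 2 * 3 - 4 = 2
Next, f'(u) = 5u^4
And g'(x) = 2
So f'(g(3)) * g'(3)
= 5 * 2^4 * 2
= 5 * 16 * 2
= 160

160


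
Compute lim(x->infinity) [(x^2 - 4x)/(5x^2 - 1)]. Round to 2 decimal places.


For limits at infinity with equal-degree polynomials,
we compare leading coefficients.
Numerator leading term: x^2
Denominator leading term: 5x^2
Divide both by x^2:
lim = (1 - 4/x) / (5 - 1/x^2)
As x -> infinity, the 1/x and 1/x^2 terms vanish:
= 1/5 = 0.20

0.20


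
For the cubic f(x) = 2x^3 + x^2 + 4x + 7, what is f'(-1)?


Differentiate f(x) = 2x^3 + x^2 + 4x + 7 term by term:
f'(x) = 6x^2 + 2x + 4
Substitute x = -1:
f'(-1) = 6 * (-1)^2 + 2 * (-1) + 4
= 6 - 2 + 4
= 8

8


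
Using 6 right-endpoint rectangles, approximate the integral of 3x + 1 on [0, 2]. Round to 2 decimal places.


Right Riemann sum uses right endpoints of each subinterval.
Interval: [0, 2], n = 6
dx = (2 - 0) / 6 = 1/3
Right endpoints: [1/3, 2/3, 1, 4/3, 5/3, 2]
f values: [2, 3, 4, 5, 6, 7]
Sum = dx * (sum of f values)
= 1/3 * 27
= 9 = 9.00

9.00


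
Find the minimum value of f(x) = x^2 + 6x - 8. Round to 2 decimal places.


For a quadratic f(x) = ax^2 + bx + c with a > 0, the minimum is at the vertex.
Vertex x-coordinate: x = -b/(2a)
x = -(6) / (2 * 1)
x = -6/2 = -3
Substitute back to find the minimum value:
f(-3) = 1 * (-3)^2 + 6 * (-3) - 8
= 9 - 18 - 8
= -17 = -17.00

-17.00


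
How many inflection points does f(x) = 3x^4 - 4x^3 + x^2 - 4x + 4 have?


Inflection points occur where f''(x) = 0 and concavity changes.
f(x) = 3x^4 - 4x^3 + x^2 - 4x + 4
f'(x) = 12x^3 - 12x^2 + 2x - 4
f''(x) = 36x^2 - 24x + 2
This is a quadratic in x. Use the discriminant to count real roots.
Discriminant = (-24)^2 - 4 * 36 * 2
= 576 - 288
= 288
Since discriminant > 0, f''(x) = 0 has 2 distinct real solutions.
A quadratic with two distinct real roots changes sign at each root, so concavity changes at both.
Number of inflection points: 2

2


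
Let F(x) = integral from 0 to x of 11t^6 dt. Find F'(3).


By the Fundamental Theorem of Calculus (Part 1):
If F(x) = integral from 0 to x of f(t) dt, then F'(x) = f(x)
Here f(t) = 11t^6
So F'(x) = 11x^6
Evaluate at x = 3:
F'(3) = 11 * 3^6
= 11 * 729
= 8019

8019


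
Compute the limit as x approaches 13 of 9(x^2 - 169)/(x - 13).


Direct substitution gives 0/0, so we factor the numerator.
Factor: 9(x^2 - 169) = 9 * (x - 13)(x + 13)
Cancel the common factor (x - 13):
9(x^2 - 169)/(x - 13) = 9 * (x + 13)
Now substitute x = 13:
= 9 * (13 + 13) = 234

234


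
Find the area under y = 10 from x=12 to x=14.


The area under a constant function y = 10 is a rectangle.
Width = 14 - 12 = 2
Height = 10
Area = width * height
= 2 * 10
= 20

20


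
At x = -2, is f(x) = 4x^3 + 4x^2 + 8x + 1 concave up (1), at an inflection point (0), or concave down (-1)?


Concavity is determined by the sign of f''(x).
f(x) = 4x^3 + 4x^2 + 8x + 1
f'(x) = 12x^2 + 8x + 8
f''(x) = 24x + 8
f''(-2) = 24 * (-2) + 8
= -48 + 8
= -40
Since f''(-2) < 0, the function is concave down (-1)

-1


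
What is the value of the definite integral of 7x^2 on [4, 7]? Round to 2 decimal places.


Find the antiderivative of 7x^2:
F(x) = 7/3 * x^3
Apply the Fundamental Theorem of Calculus:
F(7) - F(4)
= 7/3 * 7^3 - 7/3 * 4^3
= 7/3 * (343 - 64)
= 7/3 * 279
= 651 = 651.00

651.00


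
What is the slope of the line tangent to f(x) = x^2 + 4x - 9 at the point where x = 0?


The slope of the tangent line equals f'(x) at the point.
f(x) = x^2 + 4x - 9
f'(x) = 2x + 4
At x = 0:
f'(0) = 2 * 0 + 4
= 0 + 4
= 4

4


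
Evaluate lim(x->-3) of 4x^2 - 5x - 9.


Since polynomials are continuous, we use direct substitution.
lim(x->-3) of 4x^2 - 5x - 9
= 4 * (-3)^2 - 5 * (-3) - 9
= 36 + 15 - 9
= 42

42


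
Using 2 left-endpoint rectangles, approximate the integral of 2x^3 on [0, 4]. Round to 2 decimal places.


Left Riemann sum uses left endpoints of each subinterval.
Interval: [0, 4], n = 2
dx = (4 - 0) / 2 = 2
Left endpoints: [0, 2]
f values: [0, 16]
Sum = dx * (sum of f values)
= 2 * 16
= 32 = 32.00

32.00


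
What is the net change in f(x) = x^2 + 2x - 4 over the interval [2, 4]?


Net change = f(b) - f(a)
f(x) = x^2 + 2x - 4
Compute f(4):
f(4) = 1 * 4^2 + 2 * 4 - 4
= 16 + 8 - 4
= 20
Compute f(2):
f(2) = 1 * 2^2 + 2 * 2 - 4
= 4 + 4 - 4
= 4
Net change = 20 - 4 = 16

16


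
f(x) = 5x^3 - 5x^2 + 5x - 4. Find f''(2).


First derivative:
f'(x) = 15x^2 - 10x + 5
Second derivative:
f''(x) = 30x - 10
Substitute x = 2:
f''(2) = 30 * 2 - 10
= 60 - 10
= 50

50


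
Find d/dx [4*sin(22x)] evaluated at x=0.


Apply the chain rule to differentiate 4*sin(22x):
d/dx [4*sin(22x)]
= 4 * cos(22x) * d/dx(22x)
= 4 * 22 * cos(22x)
= 88 * cos(22x)
Evaluate at x = 0:
= 88 * cos(0)
= 88 * 1
= 88

88


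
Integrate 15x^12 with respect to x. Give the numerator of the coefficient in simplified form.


Apply the power rule for integration:
integral of ax^n dx = a/(n+1) * x^(n+1) + C
integral of 15x^12 dx
= 15/13 * x^13 + C
The coefficient in lowest terms is 15/13, and its numerator is 15

15


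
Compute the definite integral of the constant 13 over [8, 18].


The integral of a constant k over [a, b] equals k * (b - a).
integral from 8 to 18 of 13 dx
= 13 * (18 - 8)
= 13 * 10
= 130

130


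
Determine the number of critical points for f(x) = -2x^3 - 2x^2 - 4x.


Find where f'(x) = 0:
f(x) = -2x^3 - 2x^2 - 4x
f'(x) = -6x^2 - 4x - 4
This is a quadratic in x. Use the discriminant to count real roots.
Discriminant = (-4)^2 - 4 * (-6) * (-4)
= 16 - 96
= -80
Since discriminant < 0, f'(x) = 0 has no real solutions.
Number of critical points: 0

0


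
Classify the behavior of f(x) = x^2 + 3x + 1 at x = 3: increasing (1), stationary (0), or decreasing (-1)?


Compute f'(x) to determine behavior:
f'(x) = 2x + 3
f'(3) = 2 * 3 + 3
= 6 + 3
= 9
Since f'(3) > 0, the function is increasing (1)

1


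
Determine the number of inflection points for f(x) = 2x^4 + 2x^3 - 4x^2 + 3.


Inflection points occur where f''(x) = 0 and concavity changes.
f(x) = 2x^4 + 2x^3 - 4x^2 + 3
f'(x) = 8x^3 + 6x^2 - 8x
f''(x) = 24x^2 + 12x - 8
This is a quadratic in x. Use the discriminant to count real roots.
Discriminant = (12)^2 - 4 * 24 * (-8)
= 144 - (-768)
= 912
Since discriminant > 0, f''(x) = 0 has 2 distinct real solutions.
A quadratic with two distinct real roots changes sign at each root, so concavity changes at both.
Number of inflection points: 2

2


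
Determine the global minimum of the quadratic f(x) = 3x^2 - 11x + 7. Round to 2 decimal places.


For a quadratic f(x) = ax^2 + bx + c with a > 0, the minimum is at the vertex.
Vertex x-coordinate: x = -b/(2a)
x = -(-11) / (2 * 3)
x = 11/6
Substitute back to find the minimum value:
f(11/6) = 3 * (11/6)^2 - 11 * (11/6) + 7
= 121/12 - 121/6 + 7
= -37/12 ≈ -3.08

-3.08


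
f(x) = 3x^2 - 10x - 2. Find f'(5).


Differentiate term by term using power and sum rules:
f(x) = 3x^2 - 10x - 2
f'(x) = 6x - 10
Substitute x = 5:
f'(5) = 6 * 5 - 10
= 30 - 10
= 20

20


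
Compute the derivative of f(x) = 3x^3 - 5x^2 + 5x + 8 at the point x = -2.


Differentiate f(x) = 3x^3 - 5x^2 + 5x + 8 term by term:
f'(x) = 9x^2 - 10x + 5
Substitute x = -2:
f'(-2) = 9 * (-2)^2 - 10 * (-2) + 5
= 36 + 20 + 5
= 61

61
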